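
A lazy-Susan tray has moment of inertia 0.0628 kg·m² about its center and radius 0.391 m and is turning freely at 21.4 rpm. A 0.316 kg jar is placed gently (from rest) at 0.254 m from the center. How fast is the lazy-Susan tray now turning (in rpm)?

ω_f ≈ 16.2 rpm

The added mass arrives with no angular momentum about the center, and any external torque about the center is negligible, so the system's angular momentum is conserved.
Added inertia Σmr² = (0.316)(0.254)² = 0.02039 kg·m²; I_f = 0.06280 + 0.02039 = 0.08319 kg·m².
ω_f = I_p ω_i / I_f = (0.06280)(21.4) / 0.08319 = 16.16 rpm.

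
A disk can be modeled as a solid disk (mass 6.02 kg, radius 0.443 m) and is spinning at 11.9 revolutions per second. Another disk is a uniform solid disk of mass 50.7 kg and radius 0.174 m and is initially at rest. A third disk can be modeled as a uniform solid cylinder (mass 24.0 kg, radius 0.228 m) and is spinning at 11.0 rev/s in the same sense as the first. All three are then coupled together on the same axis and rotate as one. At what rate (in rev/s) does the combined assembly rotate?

No external torque acts about the common axis, so total angular momentum is conserved.
Moments of inertia: I_A = ½(6.02)(0.443)² = 0.5907 kg·m²; I_B = ½(50.7)(0.174)² = 0.7675 kg·m²; I_C = ½(24.0)(0.228)² = 0.6238 kg·m².
Taking A's sense as positive: L = (0.5907)(11.9) + (0.6238)(11.0) = 13.89 kg·m²·rev/s.
Combined I = 0.5907 + 0.7675 + 0.6238 = 1.982 kg·m².
ω_f = L / I = 13.89 / 1.982 = 7.009 rev/s.

|ω_f| ≈ 7.01 rev/s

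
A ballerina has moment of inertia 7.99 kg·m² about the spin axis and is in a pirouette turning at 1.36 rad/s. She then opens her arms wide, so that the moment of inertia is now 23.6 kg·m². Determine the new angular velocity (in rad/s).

No external torque acts about the spin axis, so angular momentum is conserved.
ω₂ = I₁ω₁ / I₂ = (7.990)(1.36 rad/s) / (23.60) = 0.4604 rad/s.

ω₂ ≈ 0.460 rad/s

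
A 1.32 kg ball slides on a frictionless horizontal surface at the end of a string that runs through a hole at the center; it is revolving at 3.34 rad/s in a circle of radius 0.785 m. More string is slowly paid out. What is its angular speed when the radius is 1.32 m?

ω₂ ≈ 1.18 rad/s

The constraining force is radial, so m r² ω about the center is conserved.
ω₂ = ω₁ (r₁/r₂)² = (3.34)(0.785/1.32)² = 1.181 rad/s.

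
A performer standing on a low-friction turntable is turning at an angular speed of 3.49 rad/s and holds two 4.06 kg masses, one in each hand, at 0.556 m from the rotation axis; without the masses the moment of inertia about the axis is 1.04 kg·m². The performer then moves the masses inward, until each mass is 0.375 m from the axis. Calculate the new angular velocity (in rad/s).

ω₂ ≈ 5.68 rad/s

With no external torque about the axis, L is conserved: I₁ω₁ = I₂ω₂.
I₁ = 1.04 + 2(4.06)(0.556)² = 3.550 kg·m²; I₂ = 1.04 + 2(4.06)(0.375)² = 2.182 kg·m².
ω₂ = I₁ω₁ / I₂ = (3.550)(3.49 rad/s) / (2.182) = 5.679 rad/s.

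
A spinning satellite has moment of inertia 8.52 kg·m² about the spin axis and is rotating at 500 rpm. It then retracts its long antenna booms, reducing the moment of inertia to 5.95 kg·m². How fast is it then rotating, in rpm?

ω₂ ≈ 716 rpm

With no external torque about the axis, L is conserved: I₁ω₁ = I₂ω₂.
ω₂ = I₁ω₁ / I₂ = (8.520)(500 rpm) / (5.950) = 716.0 rpm.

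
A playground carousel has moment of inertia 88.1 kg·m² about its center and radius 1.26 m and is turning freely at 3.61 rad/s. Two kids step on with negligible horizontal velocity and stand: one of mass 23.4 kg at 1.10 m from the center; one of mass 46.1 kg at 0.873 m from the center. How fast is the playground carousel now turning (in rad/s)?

No external torque acts about the center; L_before = L_after.
Added inertia Σmr² = (23.4)(1.10)² + (46.1)(0.873)² = 63.45 kg·m²; I_f = 88.10 + 63.45 = 151.5 kg·m².
ω_f = I_p ω_i / I_f = (88.10)(3.61) / 151.5 = 2.099 rad/s.

ω_f ≈ 2.10 rad/s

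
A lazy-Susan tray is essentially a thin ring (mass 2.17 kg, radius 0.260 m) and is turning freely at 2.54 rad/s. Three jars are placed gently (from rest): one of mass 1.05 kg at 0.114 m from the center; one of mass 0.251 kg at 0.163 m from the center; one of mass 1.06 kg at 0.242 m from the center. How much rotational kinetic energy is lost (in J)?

The added mass arrives with no angular momentum about the center, and any external torque about the center is negligible, so the system's angular momentum is conserved.
I_p = (2.17)(0.260)² = 0.1467 kg·m².
Added inertia Σmr² = (1.05)(0.114)² + (0.251)(0.163)² + (1.06)(0.242)² = 0.08239 kg·m²; I_f = 0.1467 + 0.08239 = 0.2291 kg·m².
ω_f = I_p ω_i / I_f = (0.1467)(2.54) / 0.2291 = 1.626 rad/s.
KE_i = ½(0.1467)(2.540 rad/s)² = 0.4732 J; KE_f = ½(0.2291)(1.626)² = 0.3030 J.

energy lost ≈ 0.170 J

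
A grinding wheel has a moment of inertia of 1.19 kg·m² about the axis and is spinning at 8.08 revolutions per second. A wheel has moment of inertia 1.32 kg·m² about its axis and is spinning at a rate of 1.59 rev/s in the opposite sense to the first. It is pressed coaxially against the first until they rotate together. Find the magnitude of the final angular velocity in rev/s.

No external torque acts about the common axis, so total angular momentum is conserved.
Taking A's sense as positive: L = (1.190)(8.08) − (1.320)(1.59) = 7.516 kg·m²·rev/s.
Combined I = 1.190 + 1.320 = 2.510 kg·m².
ω_f = L / I = 7.516 / 2.510 = 2.995 rev/s.

|ω_f| ≈ 2.99 rev/s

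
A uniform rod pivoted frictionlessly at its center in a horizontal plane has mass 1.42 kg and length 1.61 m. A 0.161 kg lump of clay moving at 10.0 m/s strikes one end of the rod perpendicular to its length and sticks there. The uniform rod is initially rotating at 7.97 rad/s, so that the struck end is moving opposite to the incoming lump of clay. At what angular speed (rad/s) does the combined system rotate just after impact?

|ω_f| ≈ 2.79 rad/s

The axle reaction passes through the pivot and exerts no torque about it; angular momentum about the pivot is conserved through the impact.
I_p = (1/12)(1.42)(1.61)² = 0.3067 kg·m². Taking the sense of the lump of clay's angular momentum as positive, L_{lump} = m v R = (0.161)(10.0)(1.61/2) = 1.296 kg·m²/s.
L_i = −I_p ω_p + m v R = −(0.3067)(7.97) + 1.296 = -1.149 kg·m²/s.
After sticking, I_f = I_p + m R² = 0.3067 + (0.161)(1.61/2)² = 0.4111 kg·m².
ω_f = L_i / I_f = -1.149 / 0.4111 = -2.794 rad/s.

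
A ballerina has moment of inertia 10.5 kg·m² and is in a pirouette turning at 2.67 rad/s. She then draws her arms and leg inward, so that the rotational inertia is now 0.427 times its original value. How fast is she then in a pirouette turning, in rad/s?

No external torque acts about the spin axis, so angular momentum is conserved.
I₂ = 0.427 × 10.5 = 4.484 kg·m².
ω₂ = I₁ω₁ / I₂ = (10.50)(2.67 rad/s) / (4.484) = 6.253 rad/s.

ω₂ ≈ 6.25 rad/s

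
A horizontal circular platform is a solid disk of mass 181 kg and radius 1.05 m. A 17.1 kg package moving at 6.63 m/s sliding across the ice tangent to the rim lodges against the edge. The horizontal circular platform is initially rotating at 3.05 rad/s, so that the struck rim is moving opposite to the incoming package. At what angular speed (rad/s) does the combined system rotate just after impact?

The axle reaction passes through the central axle and exerts no torque about it; angular momentum about the central axle is conserved through the impact.
I_p = ½(181)(1.05)² = 99.78 kg·m². Taking the sense of the package's angular momentum as positive, L_{package} = m v R = (17.1)(6.63)(1.05) = 119.0 kg·m²/s.
L_i = −I_p ω_p + m v R = −(99.78)(3.05) + 119.0 = -185.3 kg·m²/s.
After sticking, I_f = I_p + m R² = 99.78 + (17.1)(1.05)² = 118.6 kg·m².
ω_f = L_i / I_f = -185.3 / 118.6 = -1.562 rad/s.

|ω_f| ≈ 1.56 rad/s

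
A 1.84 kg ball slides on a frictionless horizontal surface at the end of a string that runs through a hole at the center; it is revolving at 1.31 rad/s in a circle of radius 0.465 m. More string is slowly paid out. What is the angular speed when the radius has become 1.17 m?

ω₂ ≈ 0.207 rad/s

The constraining force is radial, so m r² ω about the center is conserved.
ω₂ = ω₁ (r₁/r₂)² = (1.31)(0.465/1.17)² = 0.2069 rad/s.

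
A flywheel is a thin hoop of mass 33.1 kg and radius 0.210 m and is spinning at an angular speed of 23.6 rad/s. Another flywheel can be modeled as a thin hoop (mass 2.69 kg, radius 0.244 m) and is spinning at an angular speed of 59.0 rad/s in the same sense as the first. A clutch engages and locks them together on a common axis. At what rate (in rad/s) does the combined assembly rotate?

No external torque acts about the common axis, so total angular momentum is conserved.
Moments of inertia: I_A = (33.1)(0.210)² = 1.460 kg·m²; I_B = (2.69)(0.244)² = 0.1602 kg·m².
Taking A's sense as positive: L = (1.460)(23.6) + (0.1602)(59.0) = 43.90 kg·m²·rad/s.
Combined I = 1.460 + 0.1602 = 1.620 kg·m².
ω_f = L / I = 43.90 / 1.620 = 27.10 rad/s.

|ω_f| ≈ 27.1 rad/s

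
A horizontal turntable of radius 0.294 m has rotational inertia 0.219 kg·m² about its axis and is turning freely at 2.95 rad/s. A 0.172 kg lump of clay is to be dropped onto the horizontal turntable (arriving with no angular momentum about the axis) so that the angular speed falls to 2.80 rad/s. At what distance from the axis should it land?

No external torque acts about the axis; L_before = L_after.
I_p ω_i = (I_p + m r²) ω_f ⇒ m r² = I_p(ω_i/ω_f − 1) = 0.2190(2.95/2.80 − 1) = 0.01173 kg·m².
r = √(0.01173/0.172) = 0.2612 m.

r ≈ 0.261 m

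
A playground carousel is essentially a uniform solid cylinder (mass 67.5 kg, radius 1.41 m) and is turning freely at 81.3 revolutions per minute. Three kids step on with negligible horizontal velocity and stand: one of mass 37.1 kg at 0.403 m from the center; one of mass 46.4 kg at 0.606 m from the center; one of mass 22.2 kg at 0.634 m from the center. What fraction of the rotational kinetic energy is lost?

fraction ≈ 0.323

The added mass arrives with no angular momentum about the center, and any external torque about the center is negligible, so the system's angular momentum is conserved.
I_p = ½(67.5)(1.41)² = 67.10 kg·m².
Added inertia Σmr² = (37.1)(0.403)² + (46.4)(0.606)² + (22.2)(0.634)² = 31.99 kg·m²; I_f = 67.10 + 31.99 = 99.09 kg·m².
ω_f = I_p ω_i / I_f = (67.10)(81.3) / 99.09 = 55.05 rpm.
KE_i = ½(67.10)(8.514 rad/s)² = 2432 J; KE_f = ½(99.09)(5.765)² = 1647 J.
Fraction lost = 0.3228.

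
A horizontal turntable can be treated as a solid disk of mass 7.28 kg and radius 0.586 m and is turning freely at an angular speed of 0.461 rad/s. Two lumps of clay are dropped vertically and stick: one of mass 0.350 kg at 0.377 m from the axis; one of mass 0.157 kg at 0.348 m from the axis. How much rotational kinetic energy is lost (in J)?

energy lost ≈ 0.00693 J

No external torque acts about the axis; L_before = L_after.
I_p = ½(7.28)(0.586)² = 1.250 kg·m².
Added inertia Σmr² = (0.350)(0.377)² + (0.157)(0.348)² = 0.06876 kg·m²; I_f = 1.250 + 0.06876 = 1.319 kg·m².
ω_f = I_p ω_i / I_f = (1.250)(0.461) / 1.319 = 0.4370 rad/s.
KE_i = ½(1.250)(0.4610 rad/s)² = 0.1328 J; KE_f = ½(1.319)(0.4370)² = 0.1259 J.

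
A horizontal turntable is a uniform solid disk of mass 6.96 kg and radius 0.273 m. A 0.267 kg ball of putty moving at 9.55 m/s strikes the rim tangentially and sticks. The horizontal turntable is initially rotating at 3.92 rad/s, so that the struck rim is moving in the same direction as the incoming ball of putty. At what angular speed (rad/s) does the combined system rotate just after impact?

|ω_f| ≈ 6.13 rad/s

About the axle the impulsive forces during the collision are internal, so angular momentum about that axis is conserved.
I_p = ½(6.96)(0.273)² = 0.2594 kg·m². Taking the sense of the ball of putty's angular momentum as positive, L_{ball} = m v R = (0.267)(9.55)(0.273) = 0.6961 kg·m²/s.
L_i = +I_p ω_p + m v R = +(0.2594)(3.92) + 0.6961 = 1.713 kg·m²/s.
After sticking, I_f = I_p + m R² = 0.2594 + (0.267)(0.273)² = 0.2793 kg·m².
ω_f = L_i / I_f = 1.713 / 0.2793 = 6.133 rad/s.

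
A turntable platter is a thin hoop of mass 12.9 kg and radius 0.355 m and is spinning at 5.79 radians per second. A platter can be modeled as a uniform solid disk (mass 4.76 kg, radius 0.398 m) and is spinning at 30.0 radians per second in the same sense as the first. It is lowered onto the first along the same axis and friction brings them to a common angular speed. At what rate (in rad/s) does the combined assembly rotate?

No external torque acts about the common axis, so total angular momentum is conserved.
Moments of inertia: I_A = (12.9)(0.355)² = 1.626 kg·m²; I_B = ½(4.76)(0.398)² = 0.3770 kg·m².
Taking A's sense as positive: L = (1.626)(5.79) + (0.3770)(30.0) = 20.72 kg·m²·rad/s.
Combined I = 1.626 + 0.3770 = 2.003 kg·m².
ω_f = L / I = 20.72 / 2.003 = 10.35 rad/s.

|ω_f| ≈ 10.3 rad/s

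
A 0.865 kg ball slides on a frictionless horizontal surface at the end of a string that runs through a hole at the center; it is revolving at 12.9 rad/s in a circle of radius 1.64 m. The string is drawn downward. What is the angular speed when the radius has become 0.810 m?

The constraining force is radial, so m r² ω about the center is conserved.
ω₂ = ω₁ (r₁/r₂)² = (12.9)(1.64/0.810)² = 52.88 rad/s.

ω₂ ≈ 52.9 rad/s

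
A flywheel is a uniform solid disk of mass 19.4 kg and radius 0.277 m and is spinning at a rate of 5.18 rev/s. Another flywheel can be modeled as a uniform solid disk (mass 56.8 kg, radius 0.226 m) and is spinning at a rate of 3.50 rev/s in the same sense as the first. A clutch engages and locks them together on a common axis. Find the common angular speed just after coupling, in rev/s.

No external torque acts about the common axis, so total angular momentum is conserved.
Moments of inertia: I_A = ½(19.4)(0.277)² = 0.7443 kg·m²; I_B = ½(56.8)(0.226)² = 1.451 kg·m².
Taking A's sense as positive: L = (0.7443)(5.18) + (1.451)(3.50) = 8.932 kg·m²·rev/s.
Combined I = 0.7443 + 1.451 = 2.195 kg·m².
ω_f = L / I = 8.932 / 2.195 = 4.070 rev/s.

|ω_f| ≈ 4.07 rev/s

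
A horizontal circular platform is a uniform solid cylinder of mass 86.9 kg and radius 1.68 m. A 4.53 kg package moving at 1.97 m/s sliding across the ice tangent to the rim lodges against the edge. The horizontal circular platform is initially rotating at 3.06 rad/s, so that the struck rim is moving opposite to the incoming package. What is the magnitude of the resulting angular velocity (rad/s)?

|ω_f| ≈ 2.66 rad/s

About the central axle the impulsive forces during the collision are internal, so angular momentum about that axis is conserved.
I_p = ½(86.9)(1.68)² = 122.6 kg·m². Taking the sense of the package's angular momentum as positive, L_{package} = m v R = (4.53)(1.97)(1.68) = 14.99 kg·m²/s.
L_i = −I_p ω_p + m v R = −(122.6)(3.06) + 14.99 = -360.3 kg·m²/s.
After sticking, I_f = I_p + m R² = 122.6 + (4.53)(1.68)² = 135.4 kg·m².
ω_f = L_i / I_f = -360.3 / 135.4 = -2.660 rad/s.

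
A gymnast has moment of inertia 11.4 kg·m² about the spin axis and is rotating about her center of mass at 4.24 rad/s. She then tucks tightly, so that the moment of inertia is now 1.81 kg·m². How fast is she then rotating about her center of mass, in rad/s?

ω₂ ≈ 26.7 rad/s

With no external torque about the axis, L is conserved: I₁ω₁ = I₂ω₂.
ω₂ = I₁ω₁ / I₂ = (11.40)(4.24 rad/s) / (1.810) = 26.70 rad/s.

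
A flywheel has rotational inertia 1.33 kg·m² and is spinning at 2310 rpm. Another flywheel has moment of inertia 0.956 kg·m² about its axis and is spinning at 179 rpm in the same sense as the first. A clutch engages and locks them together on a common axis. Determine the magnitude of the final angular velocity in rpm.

|ω_f| ≈ 1420 rpm

The coupling torques are internal; angular momentum about the shared axis is conserved.
Taking A's sense as positive: L = (1.330)(2310) + (0.9560)(179) = 3243 kg·m²·rpm.
Combined I = 1.330 + 0.9560 = 2.286 kg·m².
ω_f = L / I = 3243 / 2.286 = 1419 rpm.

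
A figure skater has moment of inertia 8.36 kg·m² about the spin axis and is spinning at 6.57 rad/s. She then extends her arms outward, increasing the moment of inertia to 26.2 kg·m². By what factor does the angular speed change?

ω₂/ω₁ ≈ 0.319

Angular momentum about the spin axis is conserved since the torque about it is zero.
ω₂/ω₁ = I₁/I₂ = 8.360 / 26.20 = 0.3191.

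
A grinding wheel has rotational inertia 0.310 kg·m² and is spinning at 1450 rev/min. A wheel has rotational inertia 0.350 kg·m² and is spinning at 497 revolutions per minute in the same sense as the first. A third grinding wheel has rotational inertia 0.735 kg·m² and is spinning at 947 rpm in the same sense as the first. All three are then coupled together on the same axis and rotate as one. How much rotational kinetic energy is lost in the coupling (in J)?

ΔKE lost ≈ 819 J

No external torque acts about the common axis, so total angular momentum is conserved.
Taking A's sense as positive: L = (0.3100)(1450) + (0.3500)(497) + (0.7350)(947) = 1319 kg·m²·rpm.
Combined I = 0.3100 + 0.3500 + 0.7350 = 1.395 kg·m².
ω_f = L / I = 1319 / 1.395 = 945.9 rpm.
KE_i = ½ΣIω² = 7662 J; KE_f = ½(1.395)(99.05)² = 6843 J.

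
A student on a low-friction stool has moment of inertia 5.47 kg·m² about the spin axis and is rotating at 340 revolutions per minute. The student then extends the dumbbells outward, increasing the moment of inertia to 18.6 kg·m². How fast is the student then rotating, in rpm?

With no external torque about the axis, L is conserved: I₁ω₁ = I₂ω₂.
ω₂ = I₁ω₁ / I₂ = (5.470)(340 rpm) / (18.60) = 99.99 rpm.

ω₂ ≈ 100 rpm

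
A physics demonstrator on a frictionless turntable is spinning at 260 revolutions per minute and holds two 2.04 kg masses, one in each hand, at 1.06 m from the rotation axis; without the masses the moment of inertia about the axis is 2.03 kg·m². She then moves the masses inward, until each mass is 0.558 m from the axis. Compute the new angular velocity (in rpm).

With no external torque about the axis, L is conserved: I₁ω₁ = I₂ω₂.
I₁ = 2.03 + 2(2.04)(1.06)² = 6.614 kg·m²; I₂ = 2.03 + 2(2.04)(0.558)² = 3.300 kg·m².
ω₂ = I₁ω₁ / I₂ = (6.614)(260 rpm) / (3.300) = 521.1 rpm.

ω₂ ≈ 521 rpm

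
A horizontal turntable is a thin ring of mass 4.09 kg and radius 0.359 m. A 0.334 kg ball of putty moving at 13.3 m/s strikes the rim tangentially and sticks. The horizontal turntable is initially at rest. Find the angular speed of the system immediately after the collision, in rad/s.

|ω_f| ≈ 2.80 rad/s

About the axle the impulsive forces during the collision are internal, so angular momentum about that axis is conserved.
I_p = (4.09)(0.359)² = 0.5271 kg·m². Taking the sense of the ball of putty's angular momentum as positive, L_{ball} = m v R = (0.334)(13.3)(0.359) = 1.595 kg·m²/s.
L_i = 0 + 1.595 = 1.595 kg·m²/s.
After sticking, I_f = I_p + m R² = 0.5271 + (0.334)(0.359)² = 0.5702 kg·m².
ω_f = L_i / I_f = 1.595 / 0.5702 = 2.797 rad/s.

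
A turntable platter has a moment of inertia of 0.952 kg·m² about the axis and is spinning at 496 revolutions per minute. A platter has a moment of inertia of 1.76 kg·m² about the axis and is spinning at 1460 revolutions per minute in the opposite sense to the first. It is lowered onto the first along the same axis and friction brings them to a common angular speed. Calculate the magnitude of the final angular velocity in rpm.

No external torque acts about the common axis, so total angular momentum is conserved.
Taking A's sense as positive: L = (0.9520)(496) − (1.760)(1460) = -2097 kg·m²·rpm.
Combined I = 0.9520 + 1.760 = 2.712 kg·m².
ω_f = L / I = -2097 / 2.712 = -773.4 rpm.

|ω_f| ≈ 773 rpm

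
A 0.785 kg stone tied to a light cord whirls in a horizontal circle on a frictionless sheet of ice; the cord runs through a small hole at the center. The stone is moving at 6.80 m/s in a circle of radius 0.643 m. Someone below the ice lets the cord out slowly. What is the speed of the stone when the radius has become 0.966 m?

v₂ ≈ 4.53 m/s

The only horizontal force on the mass is along the cord (radial), so it exerts no torque about the hole and angular momentum m v r is conserved.
v₂ = v₁ r₁ / r₂ = (6.80)(0.643) / (0.966) = 4.526 m/s.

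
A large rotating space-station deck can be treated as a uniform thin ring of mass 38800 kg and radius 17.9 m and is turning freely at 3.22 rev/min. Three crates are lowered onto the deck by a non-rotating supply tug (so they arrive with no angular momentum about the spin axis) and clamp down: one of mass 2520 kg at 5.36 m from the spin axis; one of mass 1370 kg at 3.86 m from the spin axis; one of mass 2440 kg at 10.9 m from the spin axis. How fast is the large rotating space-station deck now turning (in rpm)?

ω_f ≈ 3.12 rpm

The added mass arrives with no angular momentum about the spin axis, and any external torque about the spin axis is negligible, so the system's angular momentum is conserved.
I_p = (38800)(17.9)² = 1.243e+07 kg·m².
Added inertia Σmr² = (2520)(5.36)² + (1370)(3.86)² + (2440)(10.9)² = 3.827e+05 kg·m²; I_f = 1.243e+07 + 3.827e+05 = 1.281e+07 kg·m².
ω_f = I_p ω_i / I_f = (1.243e+07)(3.22) / 1.281e+07 = 3.124 rpm.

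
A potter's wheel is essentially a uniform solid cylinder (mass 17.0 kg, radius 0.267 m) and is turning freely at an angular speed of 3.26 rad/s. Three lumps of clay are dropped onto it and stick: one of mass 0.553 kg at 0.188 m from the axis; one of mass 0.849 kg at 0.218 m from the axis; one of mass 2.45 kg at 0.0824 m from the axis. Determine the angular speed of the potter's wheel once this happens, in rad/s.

No external torque acts about the axis; L_before = L_after.
I_p = ½(17.0)(0.267)² = 0.6060 kg·m².
Added inertia Σmr² = (0.553)(0.188)² + (0.849)(0.218)² + (2.45)(0.0824)² = 0.07653 kg·m²; I_f = 0.6060 + 0.07653 = 0.6825 kg·m².
ω_f = I_p ω_i / I_f = (0.6060)(3.26) / 0.6825 = 2.894 rad/s.

ω_f ≈ 2.89 rad/s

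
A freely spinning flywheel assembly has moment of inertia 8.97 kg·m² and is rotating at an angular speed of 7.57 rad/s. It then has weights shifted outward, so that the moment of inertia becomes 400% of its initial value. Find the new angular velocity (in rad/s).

ω₂ ≈ 1.89 rad/s

Angular momentum about the spin axis is conserved since the torque about it is zero.
I₂ = 4.00 × 8.97 = 35.88 kg·m².
ω₂ = I₁ω₁ / I₂ = (8.970)(7.57 rad/s) / (35.88) = 1.892 rad/s.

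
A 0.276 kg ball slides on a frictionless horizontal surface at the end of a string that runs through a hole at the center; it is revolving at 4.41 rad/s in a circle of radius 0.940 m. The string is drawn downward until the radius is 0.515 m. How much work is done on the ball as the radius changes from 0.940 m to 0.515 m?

W ≈ 5.53 J

The constraining force is radial, so m r² ω about the center is conserved.
ω₂ = ω₁ (r₁/r₂)² = (4.41)(0.940/0.515)² = 14.69 rad/s.
W = ΔKE = ½m(v₂² − v₁²) = 5.529 J.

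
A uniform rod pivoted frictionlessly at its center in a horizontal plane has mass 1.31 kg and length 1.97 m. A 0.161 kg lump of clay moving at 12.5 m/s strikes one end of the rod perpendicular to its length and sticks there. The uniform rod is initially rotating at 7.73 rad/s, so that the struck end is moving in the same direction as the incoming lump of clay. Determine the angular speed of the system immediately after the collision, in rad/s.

About the pivot the impulsive forces during the collision are internal, so angular momentum about that axis is conserved.
I_p = (1/12)(1.31)(1.97)² = 0.4237 kg·m². Taking the sense of the lump of clay's angular momentum as positive, L_{lump} = m v R = (0.161)(12.5)(1.97/2) = 1.982 kg·m²/s.
L_i = +I_p ω_p + m v R = +(0.4237)(7.73) + 1.982 = 5.257 kg·m²/s.
After sticking, I_f = I_p + m R² = 0.4237 + (0.161)(1.97/2)² = 0.5799 kg·m².
ω_f = L_i / I_f = 5.257 / 0.5799 = 9.066 rad/s.

|ω_f| ≈ 9.07 rad/s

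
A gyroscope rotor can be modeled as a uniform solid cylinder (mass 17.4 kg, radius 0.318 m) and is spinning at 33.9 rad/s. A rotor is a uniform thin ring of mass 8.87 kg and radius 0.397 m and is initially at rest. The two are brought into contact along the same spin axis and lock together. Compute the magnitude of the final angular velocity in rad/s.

|ω_f| ≈ 13.1 rad/s

No external torque acts about the common axis, so total angular momentum is conserved.
Moments of inertia: I_A = ½(17.4)(0.318)² = 0.8798 kg·m²; I_B = (8.87)(0.397)² = 1.398 kg·m².
Taking A's sense as positive: L = (0.8798)(33.9) = 29.82 kg·m²·rad/s.
Combined I = 0.8798 + 1.398 = 2.278 kg·m².
ω_f = L / I = 29.82 / 2.278 = 13.09 rad/s.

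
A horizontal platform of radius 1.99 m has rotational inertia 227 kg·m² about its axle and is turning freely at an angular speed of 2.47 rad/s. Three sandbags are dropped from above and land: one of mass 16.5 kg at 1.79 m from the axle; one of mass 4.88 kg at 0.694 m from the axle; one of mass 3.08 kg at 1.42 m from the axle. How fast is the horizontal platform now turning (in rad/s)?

ω_f ≈ 1.94 rad/s

The added mass arrives with no angular momentum about the axle, and any external torque about the axle is negligible, so the system's angular momentum is conserved.
Added inertia Σmr² = (16.5)(1.79)² + (4.88)(0.694)² + (3.08)(1.42)² = 61.43 kg·m²; I_f = 227.0 + 61.43 = 288.4 kg·m².
ω_f = I_p ω_i / I_f = (227.0)(2.47) / 288.4 = 1.944 rad/s.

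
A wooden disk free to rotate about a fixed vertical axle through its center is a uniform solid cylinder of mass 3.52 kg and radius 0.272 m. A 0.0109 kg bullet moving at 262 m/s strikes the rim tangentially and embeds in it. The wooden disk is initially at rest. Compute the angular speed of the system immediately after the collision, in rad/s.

The axle reaction passes through the axle and exerts no torque about it; angular momentum about the axle is conserved through the impact.
I_p = ½(3.52)(0.272)² = 0.1302 kg·m². Taking the sense of the bullet's angular momentum as positive, L_{bullet} = m v R = (0.0109)(262)(0.272) = 0.7768 kg·m²/s.
L_i = 0 + 0.7768 = 0.7768 kg·m²/s.
After sticking, I_f = I_p + m R² = 0.1302 + (0.0109)(0.272)² = 0.1310 kg·m².
ω_f = L_i / I_f = 0.7768 / 0.1310 = 5.929 rad/s.

|ω_f| ≈ 5.93 rad/s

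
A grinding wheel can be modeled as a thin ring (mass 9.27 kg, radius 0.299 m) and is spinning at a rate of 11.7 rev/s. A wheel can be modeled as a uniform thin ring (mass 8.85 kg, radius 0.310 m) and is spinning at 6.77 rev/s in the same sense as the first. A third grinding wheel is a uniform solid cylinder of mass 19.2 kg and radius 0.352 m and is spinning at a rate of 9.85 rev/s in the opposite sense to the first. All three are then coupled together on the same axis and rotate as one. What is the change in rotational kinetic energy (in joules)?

ΔKE ≈ -5190 J

The coupling torques are internal; angular momentum about the shared axis is conserved.
Moments of inertia: I_A = (9.27)(0.299)² = 0.8287 kg·m²; I_B = (8.85)(0.310)² = 0.8505 kg·m²; I_C = ½(19.2)(0.352)² = 1.189 kg·m².
Taking A's sense as positive: L = (0.8287)(11.7) + (0.8505)(6.77) − (1.189)(9.85) = 3.738 kg·m²·rev/s.
Combined I = 0.8287 + 0.8505 + 1.189 = 2.869 kg·m².
ω_f = L / I = 3.738 / 2.869 = 1.303 rev/s.
KE_i = ½ΣIω² = 5287 J; KE_f = ½(2.869)(8.187)² = 96.13 J.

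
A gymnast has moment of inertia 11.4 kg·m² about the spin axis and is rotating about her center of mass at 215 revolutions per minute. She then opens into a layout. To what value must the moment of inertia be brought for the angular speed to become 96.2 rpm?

No external torque acts about the spin axis, so angular momentum is conserved.
I₂ = I₁ω₁ / ω₂ = (11.4)(215) / (96.2) = 25.48 kg·m².

I₂ ≈ 25.5 kg·m²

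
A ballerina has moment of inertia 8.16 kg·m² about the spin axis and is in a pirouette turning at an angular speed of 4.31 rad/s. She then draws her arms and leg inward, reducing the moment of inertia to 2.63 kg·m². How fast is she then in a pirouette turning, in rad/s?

ω₂ ≈ 13.4 rad/s

With no external torque about the axis, L is conserved: I₁ω₁ = I₂ω₂.
ω₂ = I₁ω₁ / I₂ = (8.160)(4.31 rad/s) / (2.630) = 13.37 rad/s.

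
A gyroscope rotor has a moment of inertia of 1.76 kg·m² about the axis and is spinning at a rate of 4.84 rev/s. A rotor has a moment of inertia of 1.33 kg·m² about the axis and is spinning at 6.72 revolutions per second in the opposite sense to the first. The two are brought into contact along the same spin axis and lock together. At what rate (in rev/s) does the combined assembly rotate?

No external torque acts about the common axis, so total angular momentum is conserved.
Taking A's sense as positive: L = (1.760)(4.84) − (1.330)(6.72) = -0.4192 kg·m²·rev/s.
Combined I = 1.760 + 1.330 = 3.090 kg·m².
ω_f = L / I = -0.4192 / 3.090 = -0.1357 rev/s.

|ω_f| ≈ 0.136 rev/s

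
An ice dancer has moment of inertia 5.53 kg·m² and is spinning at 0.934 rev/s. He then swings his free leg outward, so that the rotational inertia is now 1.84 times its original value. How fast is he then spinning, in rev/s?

No external torque acts about the spin axis, so angular momentum is conserved.
I₂ = 1.84 × 5.53 = 10.18 kg·m².
ω₂ = I₁ω₁ / I₂ = (5.530)(0.934 rev/s) / (10.18) = 0.5076 rev/s.

ω₂ ≈ 0.508 rev/s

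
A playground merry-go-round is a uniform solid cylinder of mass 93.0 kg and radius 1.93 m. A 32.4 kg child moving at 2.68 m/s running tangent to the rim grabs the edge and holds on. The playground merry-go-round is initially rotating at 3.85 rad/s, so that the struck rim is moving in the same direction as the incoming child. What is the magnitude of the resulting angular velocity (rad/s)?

|ω_f| ≈ 2.84 rad/s

About the axle the impulsive forces during the collision are internal, so angular momentum about that axis is conserved.
I_p = ½(93.0)(1.93)² = 173.2 kg·m². Taking the sense of the child's angular momentum as positive, L_{child} = m v R = (32.4)(2.68)(1.93) = 167.6 kg·m²/s.
L_i = +I_p ω_p + m v R = +(173.2)(3.85) + 167.6 = 834.4 kg·m²/s.
After sticking, I_f = I_p + m R² = 173.2 + (32.4)(1.93)² = 293.9 kg·m².
ω_f = L_i / I_f = 834.4 / 293.9 = 2.839 rad/s.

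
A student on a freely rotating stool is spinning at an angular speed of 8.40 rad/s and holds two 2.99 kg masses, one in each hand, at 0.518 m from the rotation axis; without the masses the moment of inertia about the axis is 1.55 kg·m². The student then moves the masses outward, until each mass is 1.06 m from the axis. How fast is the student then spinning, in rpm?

With no external torque about the axis, L is conserved: I₁ω₁ = I₂ω₂.
I₁ = 1.55 + 2(2.99)(0.518)² = 3.155 kg·m²; I₂ = 1.55 + 2(2.99)(1.06)² = 8.269 kg·m².
ω₂ = I₁ω₁ / I₂ = (3.155)(8.40 rad/s) / (8.269) = 3.205 rad/s = 30.60 rpm.

ω₂ ≈ 30.6 rpm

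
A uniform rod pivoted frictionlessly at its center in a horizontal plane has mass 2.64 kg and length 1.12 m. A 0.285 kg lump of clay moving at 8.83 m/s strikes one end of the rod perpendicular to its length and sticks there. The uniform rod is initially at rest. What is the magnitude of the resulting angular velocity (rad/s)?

About the pivot the impulsive forces during the collision are internal, so angular momentum about that axis is conserved.
I_p = (1/12)(2.64)(1.12)² = 0.2760 kg·m². Taking the sense of the lump of clay's angular momentum as positive, L_{lump} = m v R = (0.285)(8.83)(1.12/2) = 1.409 kg·m²/s.
L_i = 0 + 1.409 = 1.409 kg·m²/s.
After sticking, I_f = I_p + m R² = 0.2760 + (0.285)(1.12/2)² = 0.3653 kg·m².
ω_f = L_i / I_f = 1.409 / 0.3653 = 3.857 rad/s.

|ω_f| ≈ 3.86 rad/s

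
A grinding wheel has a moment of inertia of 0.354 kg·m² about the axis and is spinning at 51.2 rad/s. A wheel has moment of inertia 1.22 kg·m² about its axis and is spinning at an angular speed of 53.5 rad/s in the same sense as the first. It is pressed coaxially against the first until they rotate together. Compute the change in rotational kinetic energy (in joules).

ΔKE ≈ -0.726 J

No external torque acts about the common axis, so total angular momentum is conserved.
Taking A's sense as positive: L = (0.3540)(51.2) + (1.220)(53.5) = 83.39 kg·m²·rad/s.
Combined I = 0.3540 + 1.220 = 1.574 kg·m².
ω_f = L / I = 83.39 / 1.574 = 52.98 rad/s.
KE_i = ½ΣIω² = 2210 J; KE_f = ½(1.574)(52.98)² = 2209 J.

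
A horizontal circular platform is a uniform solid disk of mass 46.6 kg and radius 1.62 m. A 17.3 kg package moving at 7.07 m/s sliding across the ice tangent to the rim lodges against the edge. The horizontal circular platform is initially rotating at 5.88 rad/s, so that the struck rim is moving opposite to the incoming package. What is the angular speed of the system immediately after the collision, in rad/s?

|ω_f| ≈ 1.51 rad/s

The axle reaction passes through the central axle and exerts no torque about it; angular momentum about the central axle is conserved through the impact.
I_p = ½(46.6)(1.62)² = 61.15 kg·m². Taking the sense of the package's angular momentum as positive, L_{package} = m v R = (17.3)(7.07)(1.62) = 198.1 kg·m²/s.
L_i = −I_p ω_p + m v R = −(61.15)(5.88) + 198.1 = -161.4 kg·m²/s.
After sticking, I_f = I_p + m R² = 61.15 + (17.3)(1.62)² = 106.6 kg·m².
ω_f = L_i / I_f = -161.4 / 106.6 = -1.515 rad/s.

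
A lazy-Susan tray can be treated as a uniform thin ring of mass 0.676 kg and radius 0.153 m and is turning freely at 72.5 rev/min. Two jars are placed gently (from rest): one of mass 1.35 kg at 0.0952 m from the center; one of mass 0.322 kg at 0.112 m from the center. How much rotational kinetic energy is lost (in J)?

energy lost ≈ 0.231 J

The added mass arrives with no angular momentum about the center, and any external torque about the center is negligible, so the system's angular momentum is conserved.
I_p = (0.676)(0.153)² = 0.01582 kg·m².
Added inertia Σmr² = (1.35)(0.0952)² + (0.322)(0.112)² = 0.01627 kg·m²; I_f = 0.01582 + 0.01627 = 0.03210 kg·m².
ω_f = I_p ω_i / I_f = (0.01582)(72.5) / 0.03210 = 35.74 rpm.
KE_i = ½(0.01582)(7.592 rad/s)² = 0.4561 J; KE_f = ½(0.03210)(3.743)² = 0.2248 J.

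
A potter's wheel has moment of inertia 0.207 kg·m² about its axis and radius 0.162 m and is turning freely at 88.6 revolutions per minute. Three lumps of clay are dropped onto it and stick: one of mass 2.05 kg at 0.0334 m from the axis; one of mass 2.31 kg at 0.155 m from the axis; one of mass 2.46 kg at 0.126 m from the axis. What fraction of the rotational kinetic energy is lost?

fraction ≈ 0.319

The added mass arrives with no angular momentum about the axis, and any external torque about the axis is negligible, so the system's angular momentum is conserved.
Added inertia Σmr² = (2.05)(0.0334)² + (2.31)(0.155)² + (2.46)(0.126)² = 0.09684 kg·m²; I_f = 0.2070 + 0.09684 = 0.3038 kg·m².
ω_f = I_p ω_i / I_f = (0.2070)(88.6) / 0.3038 = 60.36 rpm.
KE_i = ½(0.2070)(9.278 rad/s)² = 8.910 J; KE_f = ½(0.3038)(6.321)² = 6.070 J.
Fraction lost = 0.3187.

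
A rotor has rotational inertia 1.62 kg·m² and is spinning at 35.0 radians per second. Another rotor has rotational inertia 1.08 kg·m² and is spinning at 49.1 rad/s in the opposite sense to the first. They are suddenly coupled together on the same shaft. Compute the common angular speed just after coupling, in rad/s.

The coupling torques are internal; angular momentum about the shared axis is conserved.
Taking A's sense as positive: L = (1.620)(35.0) − (1.080)(49.1) = 3.672 kg·m²·rad/s.
Combined I = 1.620 + 1.080 = 2.700 kg·m².
ω_f = L / I = 3.672 / 2.700 = 1.360 rad/s.

|ω_f| ≈ 1.36 rad/s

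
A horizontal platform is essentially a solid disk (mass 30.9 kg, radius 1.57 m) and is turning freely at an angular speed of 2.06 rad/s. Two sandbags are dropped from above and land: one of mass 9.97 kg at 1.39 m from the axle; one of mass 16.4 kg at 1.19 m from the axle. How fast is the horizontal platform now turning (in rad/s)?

The added mass arrives with no angular momentum about the axle, and any external torque about the axle is negligible, so the system's angular momentum is conserved.
I_p = ½(30.9)(1.57)² = 38.08 kg·m².
Added inertia Σmr² = (9.97)(1.39)² + (16.4)(1.19)² = 42.49 kg·m²; I_f = 38.08 + 42.49 = 80.57 kg·m².
ω_f = I_p ω_i / I_f = (38.08)(2.06) / 80.57 = 0.9737 rad/s.

ω_f ≈ 0.974 rad/s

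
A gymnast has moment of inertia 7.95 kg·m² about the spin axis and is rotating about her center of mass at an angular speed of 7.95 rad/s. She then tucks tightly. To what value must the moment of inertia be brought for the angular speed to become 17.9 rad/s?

No external torque acts about the spin axis, so angular momentum is conserved.
I₂ = I₁ω₁ / ω₂ = (7.95)(7.95) / (17.9) = 3.531 kg·m².

I₂ ≈ 3.53 kg·m²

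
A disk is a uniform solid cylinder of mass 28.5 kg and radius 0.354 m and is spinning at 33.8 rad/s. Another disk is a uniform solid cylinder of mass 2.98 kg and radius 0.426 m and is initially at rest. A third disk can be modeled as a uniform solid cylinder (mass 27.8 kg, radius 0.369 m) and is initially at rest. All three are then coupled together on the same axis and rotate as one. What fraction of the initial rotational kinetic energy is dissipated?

fraction ≈ 0.548

No external torque acts about the common axis, so total angular momentum is conserved.
Moments of inertia: I_A = ½(28.5)(0.354)² = 1.786 kg·m²; I_B = ½(2.98)(0.426)² = 0.2704 kg·m²; I_C = ½(27.8)(0.369)² = 1.893 kg·m².
Taking A's sense as positive: L = (1.786)(33.8) = 60.36 kg·m²·rad/s.
Combined I = 1.786 + 0.2704 + 1.893 = 3.949 kg·m².
ω_f = L / I = 60.36 / 3.949 = 15.29 rad/s.
KE_i = ½ΣIω² = 1020 J; KE_f = ½(3.949)(15.29)² = 461.3 J.
Fraction dissipated = (KE_i − KE_f)/KE_i = 0.5478.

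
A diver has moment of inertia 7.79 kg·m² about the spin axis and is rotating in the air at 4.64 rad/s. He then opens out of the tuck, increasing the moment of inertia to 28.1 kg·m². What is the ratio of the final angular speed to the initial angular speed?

Angular momentum about the spin axis is conserved since the torque about it is zero.
ω₂/ω₁ = I₁/I₂ = 7.790 / 28.10 = 0.2772.

ω₂/ω₁ ≈ 0.277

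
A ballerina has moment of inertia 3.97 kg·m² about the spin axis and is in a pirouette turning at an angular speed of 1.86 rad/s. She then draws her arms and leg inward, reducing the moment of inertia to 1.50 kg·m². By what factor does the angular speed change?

ω₂/ω₁ ≈ 2.65

With no external torque about the axis, L is conserved: I₁ω₁ = I₂ω₂.
ω₂/ω₁ = I₁/I₂ = 3.970 / 1.500 = 2.647.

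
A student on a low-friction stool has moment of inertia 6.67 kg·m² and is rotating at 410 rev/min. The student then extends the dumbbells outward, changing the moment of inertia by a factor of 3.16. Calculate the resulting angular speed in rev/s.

ω₂ ≈ 2.16 rev/s

Angular momentum about the spin axis is conserved since the torque about it is zero.
I₂ = 3.16 × 6.67 = 21.08 kg·m².
ω₂ = I₁ω₁ / I₂ = (6.670)(410 rpm) / (21.08) = 129.7 rpm = 2.162 rev/s.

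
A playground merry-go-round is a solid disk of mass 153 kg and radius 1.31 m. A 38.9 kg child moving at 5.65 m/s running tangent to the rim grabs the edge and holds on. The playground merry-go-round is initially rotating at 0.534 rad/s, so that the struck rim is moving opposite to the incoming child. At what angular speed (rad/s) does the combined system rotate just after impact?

The axle reaction passes through the axle and exerts no torque about it; angular momentum about the axle is conserved through the impact.
I_p = ½(153)(1.31)² = 131.3 kg·m². Taking the sense of the child's angular momentum as positive, L_{child} = m v R = (38.9)(5.65)(1.31) = 287.9 kg·m²/s.
L_i = −I_p ω_p + m v R = −(131.3)(0.534) + 287.9 = 217.8 kg·m²/s.
After sticking, I_f = I_p + m R² = 131.3 + (38.9)(1.31)² = 198.0 kg·m².
ω_f = L_i / I_f = 217.8 / 198.0 = 1.100 rad/s.

|ω_f| ≈ 1.10 rad/s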